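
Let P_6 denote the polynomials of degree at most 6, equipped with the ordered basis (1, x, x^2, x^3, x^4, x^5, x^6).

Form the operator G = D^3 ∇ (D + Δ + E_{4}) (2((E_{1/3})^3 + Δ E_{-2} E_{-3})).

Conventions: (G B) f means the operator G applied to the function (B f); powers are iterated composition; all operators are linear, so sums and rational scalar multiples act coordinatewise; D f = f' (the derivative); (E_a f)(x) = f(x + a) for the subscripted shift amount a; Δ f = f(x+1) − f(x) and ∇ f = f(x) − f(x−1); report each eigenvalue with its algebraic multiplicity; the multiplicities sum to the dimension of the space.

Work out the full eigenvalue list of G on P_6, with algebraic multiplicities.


image of 1: 0
image of x: 0
image of x^2: 0
image of x^3: 0
image of x^4: 48
image of x^5: 240x + 1800
image of x^6: 720x^2 + 10800x + 18240
the matrix is upper triangular; its diagonal is (0, 0, 0, 0, 0, 0, 0)
for a triangular matrix the eigenvalues are the diagonal entries, with algebraic multiplicity their repetition count

λ = 0 (multiplicity 7)


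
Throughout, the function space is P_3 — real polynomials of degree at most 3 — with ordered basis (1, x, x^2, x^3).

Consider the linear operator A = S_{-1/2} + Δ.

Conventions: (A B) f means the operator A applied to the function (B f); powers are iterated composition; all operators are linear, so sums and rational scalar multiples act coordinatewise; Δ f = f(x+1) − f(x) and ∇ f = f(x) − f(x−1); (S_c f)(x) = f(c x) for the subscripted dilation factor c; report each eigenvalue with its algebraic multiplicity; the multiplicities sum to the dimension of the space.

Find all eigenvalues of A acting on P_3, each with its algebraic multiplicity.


λ = -1/2 (multiplicity 1), λ = -1/8 (multiplicity 1), λ = 1/4 (multiplicity 1), λ = 1 (multiplicity 1)

image of 1: 1
image of x: -(1/2)x + 1
image of x^2: (1/4)x^2 + 2x + 1
image of x^3: -(1/8)x^3 + 3x^2 + 3x + 1
the matrix is upper triangular; its diagonal is (1, -1/2, 1/4, -1/8)
for a triangular matrix the eigenvalues are the diagonal entries, with algebraic multiplicity their repetition count


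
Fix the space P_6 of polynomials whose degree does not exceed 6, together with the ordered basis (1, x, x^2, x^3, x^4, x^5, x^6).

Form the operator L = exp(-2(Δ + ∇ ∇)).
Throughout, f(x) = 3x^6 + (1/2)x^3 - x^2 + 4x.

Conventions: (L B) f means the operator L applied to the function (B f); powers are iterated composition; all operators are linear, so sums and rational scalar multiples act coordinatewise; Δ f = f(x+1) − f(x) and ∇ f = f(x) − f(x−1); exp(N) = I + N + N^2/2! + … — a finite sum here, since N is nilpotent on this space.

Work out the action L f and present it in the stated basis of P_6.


the image equals g(x) = 3x^6 - 36x^5 - 90x^4 + (4561/2)x^3 - 5854x^2 - 8527x + 25639

order-1 term: -36x^5 - 270x^4 + 600x^3 - 1353x^2 + 1039x - 375
order-2 term: 180x^4 + 2160x^3 + 1260x^2 - 5394x + 9026
order-3 term: -480x^3 - 6480x^2 - 12240x + 6476
order-4 term: 720x^2 + 8640x + 14640
order-5 term: -576x - 4320
order-6 term: 192
the series for exp(-2(Δ + ∇ ∇)) f terminates at order 6
exp(-2(Δ + ∇ ∇)) f = 3x^6 - 36x^5 - 90x^4 + (4561/2)x^3 - 5854x^2 - 8527x + 25639


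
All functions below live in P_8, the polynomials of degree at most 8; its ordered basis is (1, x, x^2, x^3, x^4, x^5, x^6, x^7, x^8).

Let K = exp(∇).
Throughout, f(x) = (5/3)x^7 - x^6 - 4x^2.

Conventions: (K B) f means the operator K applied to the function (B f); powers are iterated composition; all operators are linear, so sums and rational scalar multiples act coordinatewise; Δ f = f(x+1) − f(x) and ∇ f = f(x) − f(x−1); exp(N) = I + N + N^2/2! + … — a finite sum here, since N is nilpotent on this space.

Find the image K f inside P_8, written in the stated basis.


order-1 term: (35/3)x^6 - 41x^5 + (220/3)x^4 - (235/3)x^3 + 50x^2 - (77/3)x + 20/3
order-2 term: 35x^5 - 190x^4 + (1405/3)x^3 - 630x^2 + (1355/3)x - 140
order-3 term: (175/3)x^4 - 370x^3 + 965x^2 - 1200x + 1775/3
order-4 term: (175/3)x^3 - 365x^2 + (2455/3)x - 1945/3
order-5 term: 35x^2 - 181x + 745/3
order-6 term: (35/3)x - 36
order-7 term: 5/3
the series for exp(∇) f terminates at order 7
exp(∇) f = (5/3)x^7 + (32/3)x^6 - 6x^5 - (175/3)x^4 + (235/3)x^3 + 51x^2 - 125x + 24

the result is g(x) = (5/3)x^7 + (32/3)x^6 - 6x^5 - (175/3)x^4 + (235/3)x^3 + 51x^2 - 125x + 24


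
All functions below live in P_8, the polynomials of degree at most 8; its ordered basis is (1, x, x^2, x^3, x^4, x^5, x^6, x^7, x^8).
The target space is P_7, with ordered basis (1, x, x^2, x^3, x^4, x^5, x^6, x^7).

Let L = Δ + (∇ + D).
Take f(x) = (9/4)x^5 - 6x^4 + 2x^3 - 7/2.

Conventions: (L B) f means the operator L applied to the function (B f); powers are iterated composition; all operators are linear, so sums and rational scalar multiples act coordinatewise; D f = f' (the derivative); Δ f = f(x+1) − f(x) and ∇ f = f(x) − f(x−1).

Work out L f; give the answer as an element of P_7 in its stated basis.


Δ f = (45/4)x^4 - (3/2)x^3 - (15/2)x^2 - (27/4)x - 7/4
∇ f = (45/4)x^4 - (93/2)x^3 + (129/2)x^2 - (165/4)x + 41/4
D f = (45/4)x^4 - 24x^3 + 6x^2
(∇ + D) f = (45/2)x^4 - (141/2)x^3 + (141/2)x^2 - (165/4)x + 41/4
(Δ + (∇ + D)) f = (135/4)x^4 - 72x^3 + 63x^2 - 48x + 17/2

g(x) = (135/4)x^4 - 72x^3 + 63x^2 - 48x + 17/2


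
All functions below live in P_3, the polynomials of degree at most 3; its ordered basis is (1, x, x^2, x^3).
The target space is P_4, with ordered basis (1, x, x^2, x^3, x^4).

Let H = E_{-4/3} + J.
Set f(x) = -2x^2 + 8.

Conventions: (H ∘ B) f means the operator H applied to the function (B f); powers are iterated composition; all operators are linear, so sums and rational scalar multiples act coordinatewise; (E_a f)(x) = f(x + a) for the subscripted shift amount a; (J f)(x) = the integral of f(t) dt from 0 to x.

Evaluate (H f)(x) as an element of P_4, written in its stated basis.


g(x) = -(2/3)x^3 - 2x^2 + (40/3)x + 40/9

E_{-4/3} f = -2x^2 + (16/3)x + 40/9
J f = -(2/3)x^3 + 8x
(E_{-4/3} + J) f = -(2/3)x^3 - 2x^2 + (40/3)x + 40/9


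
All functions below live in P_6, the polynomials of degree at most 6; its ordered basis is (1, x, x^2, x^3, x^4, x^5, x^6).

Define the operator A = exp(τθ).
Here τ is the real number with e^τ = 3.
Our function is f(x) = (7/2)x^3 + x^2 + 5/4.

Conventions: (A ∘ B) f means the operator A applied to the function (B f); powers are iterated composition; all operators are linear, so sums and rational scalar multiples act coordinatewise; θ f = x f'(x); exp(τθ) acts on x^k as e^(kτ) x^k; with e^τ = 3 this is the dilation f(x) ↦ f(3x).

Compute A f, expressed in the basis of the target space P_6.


exp(τθ) x^k = e^(kτ) x^k; with e^τ = 3 this sends x^k to 3^k x^k
x^2 ↦ 9 x^2
x^3 ↦ 27 x^3
applying this coordinatewise to f: exp(τθ) f = (189/2)x^3 + 9x^2 + 5/4

the result is g(x) = (189/2)x^3 + 9x^2 + 5/4


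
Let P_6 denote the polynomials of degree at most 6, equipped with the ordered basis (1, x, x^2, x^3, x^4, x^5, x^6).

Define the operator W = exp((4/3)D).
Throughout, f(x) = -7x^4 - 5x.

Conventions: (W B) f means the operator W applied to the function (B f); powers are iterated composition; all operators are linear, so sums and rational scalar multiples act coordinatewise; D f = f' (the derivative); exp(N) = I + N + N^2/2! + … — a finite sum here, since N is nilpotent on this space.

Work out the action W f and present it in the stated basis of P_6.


order-1 term: -(112/3)x^3 - 20/3
order-2 term: -(224/3)x^2
order-3 term: -(1792/27)x
order-4 term: -1792/81
the series for exp((4/3)D) f terminates at order 4
exp((4/3)D) f = -7x^4 - (112/3)x^3 - (224/3)x^2 - (1927/27)x - 2332/81

the image equals g(x) = -7x^4 - (112/3)x^3 - (224/3)x^2 - (1927/27)x - 2332/81


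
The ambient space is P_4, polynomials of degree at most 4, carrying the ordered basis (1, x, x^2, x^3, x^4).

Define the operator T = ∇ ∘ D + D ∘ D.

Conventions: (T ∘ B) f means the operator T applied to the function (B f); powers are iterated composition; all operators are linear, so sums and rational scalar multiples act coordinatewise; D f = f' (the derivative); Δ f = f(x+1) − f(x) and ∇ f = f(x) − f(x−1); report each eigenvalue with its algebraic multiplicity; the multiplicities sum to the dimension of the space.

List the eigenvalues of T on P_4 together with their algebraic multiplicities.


image of 1: 0
image of x: 0
image of x^2: 4
image of x^3: 12x - 3
image of x^4: 24x^2 - 12x + 4
the matrix is upper triangular; its diagonal is (0, 0, 0, 0, 0)
for a triangular matrix the eigenvalues are the diagonal entries, with algebraic multiplicity their repetition count

λ = 0 (multiplicity 5)


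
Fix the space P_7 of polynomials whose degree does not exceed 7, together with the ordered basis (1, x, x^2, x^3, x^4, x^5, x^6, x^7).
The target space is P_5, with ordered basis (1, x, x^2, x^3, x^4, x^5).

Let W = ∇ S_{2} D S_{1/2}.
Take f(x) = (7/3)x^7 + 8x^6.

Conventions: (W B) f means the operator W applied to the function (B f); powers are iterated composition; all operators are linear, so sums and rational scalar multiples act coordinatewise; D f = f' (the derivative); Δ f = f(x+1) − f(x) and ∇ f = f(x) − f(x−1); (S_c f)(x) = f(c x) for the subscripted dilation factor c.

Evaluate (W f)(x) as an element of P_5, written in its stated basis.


S_{1/2} f = (7/384)x^7 + (1/8)x^6
D S_{1/2} f = (49/384)x^6 + (3/4)x^5
S_{2} D S_{1/2} f = (49/6)x^6 + 24x^5
∇ (S_{2} D S_{1/2}) f = 49x^5 - (5/2)x^4 - (230/3)x^3 + (235/2)x^2 - 71x + 95/6

the result is g(x) = 49x^5 - (5/2)x^4 - (230/3)x^3 + (235/2)x^2 - 71x + 95/6


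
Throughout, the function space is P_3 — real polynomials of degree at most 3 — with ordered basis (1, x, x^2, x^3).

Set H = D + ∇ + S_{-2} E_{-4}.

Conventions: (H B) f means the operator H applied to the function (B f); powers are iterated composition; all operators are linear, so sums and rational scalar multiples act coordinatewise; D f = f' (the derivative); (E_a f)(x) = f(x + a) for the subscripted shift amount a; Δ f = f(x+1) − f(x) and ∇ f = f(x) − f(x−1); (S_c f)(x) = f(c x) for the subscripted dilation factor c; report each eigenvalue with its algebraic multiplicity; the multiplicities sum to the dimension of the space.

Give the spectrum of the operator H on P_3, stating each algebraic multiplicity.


image of 1: 1
image of x: -2x - 2
image of x^2: 4x^2 + 20x + 15
image of x^3: -8x^3 - 42x^2 - 99x - 63
the matrix is upper triangular; its diagonal is (1, -2, 4, -8)
for a triangular matrix the eigenvalues are the diagonal entries, with algebraic multiplicity their repetition count

λ = -8 (multiplicity 1), λ = -2 (multiplicity 1), λ = 1 (multiplicity 1), λ = 4 (multiplicity 1)


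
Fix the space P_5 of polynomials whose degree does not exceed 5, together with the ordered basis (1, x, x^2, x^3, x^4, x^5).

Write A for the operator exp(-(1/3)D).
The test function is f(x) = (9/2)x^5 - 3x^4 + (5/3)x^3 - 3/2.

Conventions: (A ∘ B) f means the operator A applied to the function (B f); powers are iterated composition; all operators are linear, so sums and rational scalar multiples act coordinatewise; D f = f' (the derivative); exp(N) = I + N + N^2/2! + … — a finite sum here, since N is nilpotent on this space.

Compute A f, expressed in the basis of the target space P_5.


the result is g(x) = (9/2)x^5 - (21/2)x^4 + (32/3)x^3 - (16/3)x^2 + (23/18)x - 131/81

order-1 term: -(15/2)x^4 + 4x^3 - (5/3)x^2
order-2 term: 5x^3 - 2x^2 + (5/9)x
order-3 term: -(5/3)x^2 + (4/9)x - 5/81
order-4 term: (5/18)x - 1/27
order-5 term: -1/54
the series for exp(-(1/3)D) f terminates at order 5
exp(-(1/3)D) f = (9/2)x^5 - (21/2)x^4 + (32/3)x^3 - (16/3)x^2 + (23/18)x - 131/81


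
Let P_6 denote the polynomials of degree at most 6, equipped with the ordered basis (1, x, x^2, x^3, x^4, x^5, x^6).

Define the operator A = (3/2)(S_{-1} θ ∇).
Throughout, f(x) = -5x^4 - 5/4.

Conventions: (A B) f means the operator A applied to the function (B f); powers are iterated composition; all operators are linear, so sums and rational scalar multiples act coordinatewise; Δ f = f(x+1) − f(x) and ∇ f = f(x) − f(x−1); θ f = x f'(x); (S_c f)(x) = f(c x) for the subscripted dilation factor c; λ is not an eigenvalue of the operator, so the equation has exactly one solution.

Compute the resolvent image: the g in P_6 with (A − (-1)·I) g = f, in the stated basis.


write g with unknown coordinates in the stated basis and equate coefficients in (A − (-1)·I) g = f
solving from the highest basis element down gives g = -5x^4 - 90x^3 + 720x^2 + 2535x - 5/4
check: A g = 90x^3 - 720x^2 - 2535x
so A g − (-1)·g = -5x^4 - 5/4 = f ✓

the result is g(x) = -5x^4 - 90x^3 + 720x^2 + 2535x - 5/4


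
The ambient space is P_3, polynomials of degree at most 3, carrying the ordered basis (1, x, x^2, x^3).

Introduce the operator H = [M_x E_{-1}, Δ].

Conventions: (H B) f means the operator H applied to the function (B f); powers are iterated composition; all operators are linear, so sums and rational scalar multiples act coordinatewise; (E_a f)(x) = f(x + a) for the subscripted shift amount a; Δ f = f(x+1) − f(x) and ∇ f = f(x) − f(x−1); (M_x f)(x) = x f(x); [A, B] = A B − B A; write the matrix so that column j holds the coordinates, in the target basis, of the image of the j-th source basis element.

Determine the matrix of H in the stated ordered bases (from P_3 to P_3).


the matrix is [[-1, 0, 0, 0]; [0, -1, 0, 0]; [0, 0, -1, 0]; [0, 0, 0, -1]] (rows listed top to bottom)

image of 1: -1
image of x: -x
image of x^2: -x^2
image of x^3: -x^3
each image's coordinates form column j of the matrix


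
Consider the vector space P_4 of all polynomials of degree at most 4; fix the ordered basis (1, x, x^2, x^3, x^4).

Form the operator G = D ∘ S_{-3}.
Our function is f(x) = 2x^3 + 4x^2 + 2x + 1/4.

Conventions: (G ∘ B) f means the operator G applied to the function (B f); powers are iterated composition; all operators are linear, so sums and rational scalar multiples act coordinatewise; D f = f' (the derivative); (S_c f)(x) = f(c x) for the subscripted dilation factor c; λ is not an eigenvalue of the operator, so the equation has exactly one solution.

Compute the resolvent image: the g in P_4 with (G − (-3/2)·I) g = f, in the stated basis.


write g with unknown coordinates in the stated basis and equate coefficients in (G − (-3/2)·I) g = f
solving from the highest basis element down gives g = (4/3)x^3 + (224/3)x^2 - (2684/3)x - 10735/6
check: G g = -108x^2 + 1344x + 2684
so G g − (-3/2)·g = 2x^3 + 4x^2 + 2x + 1/4 = f ✓

the result is g(x) = (4/3)x^3 + (224/3)x^2 - (2684/3)x - 10735/6


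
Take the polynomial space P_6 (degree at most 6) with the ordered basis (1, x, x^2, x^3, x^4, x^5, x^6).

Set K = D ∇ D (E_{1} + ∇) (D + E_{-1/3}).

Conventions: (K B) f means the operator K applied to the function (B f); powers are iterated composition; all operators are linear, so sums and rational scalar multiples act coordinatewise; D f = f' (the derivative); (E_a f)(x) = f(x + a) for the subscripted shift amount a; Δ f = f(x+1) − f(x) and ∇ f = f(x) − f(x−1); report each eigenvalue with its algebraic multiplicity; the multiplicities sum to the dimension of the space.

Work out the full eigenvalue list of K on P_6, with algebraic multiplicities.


λ = 0 (multiplicity 7)

image of 1: 0
image of x: 0
image of x^2: 0
image of x^3: 6
image of x^4: 24x + 52
image of x^5: 60x^2 + 260x + 80/3
image of x^6: 120x^3 + 780x^2 + 160x + 950/9
the matrix is upper triangular; its diagonal is (0, 0, 0, 0, 0, 0, 0)
for a triangular matrix the eigenvalues are the diagonal entries, with algebraic multiplicity their repetition count


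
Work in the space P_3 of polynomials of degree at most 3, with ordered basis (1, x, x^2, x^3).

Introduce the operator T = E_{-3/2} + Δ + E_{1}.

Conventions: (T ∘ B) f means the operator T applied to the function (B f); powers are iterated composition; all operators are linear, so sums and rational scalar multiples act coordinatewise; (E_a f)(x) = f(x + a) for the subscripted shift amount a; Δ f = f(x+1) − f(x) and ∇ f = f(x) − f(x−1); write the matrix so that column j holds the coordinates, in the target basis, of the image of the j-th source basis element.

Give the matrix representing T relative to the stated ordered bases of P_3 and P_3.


the matrix is [[2, 1/2, 17/4, -11/8]; [0, 2, 1, 51/4]; [0, 0, 2, 3/2]; [0, 0, 0, 2]] (rows listed top to bottom)

image of 1: 2
image of x: 2x + 1/2
image of x^2: 2x^2 + x + 17/4
image of x^3: 2x^3 + (3/2)x^2 + (51/4)x - 11/8
each image's coordinates form column j of the matrix


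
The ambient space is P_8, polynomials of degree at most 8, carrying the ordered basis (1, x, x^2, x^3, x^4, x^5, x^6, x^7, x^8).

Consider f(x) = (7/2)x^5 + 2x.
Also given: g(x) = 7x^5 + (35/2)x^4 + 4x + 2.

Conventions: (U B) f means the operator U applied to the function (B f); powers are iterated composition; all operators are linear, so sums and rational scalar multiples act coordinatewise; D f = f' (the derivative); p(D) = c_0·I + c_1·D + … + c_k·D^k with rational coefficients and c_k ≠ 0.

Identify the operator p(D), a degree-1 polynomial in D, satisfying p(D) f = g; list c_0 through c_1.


D^0 f = (7/2)x^5 + 2x
D^1 f = (35/2)x^4 + 2
matching coefficients of g against c_0 f + c_1 Df + … from the top degree down determines the c_i
solution: c_0 = 2, c_1 = 1

c_0 = 2, c_1 = 1


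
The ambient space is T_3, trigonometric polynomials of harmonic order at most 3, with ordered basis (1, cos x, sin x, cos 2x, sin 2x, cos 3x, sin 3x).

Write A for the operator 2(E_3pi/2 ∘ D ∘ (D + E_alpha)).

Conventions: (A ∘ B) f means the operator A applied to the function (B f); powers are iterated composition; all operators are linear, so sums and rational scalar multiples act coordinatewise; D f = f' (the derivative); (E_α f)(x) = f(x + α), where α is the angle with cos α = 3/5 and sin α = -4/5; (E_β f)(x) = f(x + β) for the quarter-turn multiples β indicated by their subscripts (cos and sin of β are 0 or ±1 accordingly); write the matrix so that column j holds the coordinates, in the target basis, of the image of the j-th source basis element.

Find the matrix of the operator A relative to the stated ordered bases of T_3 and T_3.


the matrix is [[0, 0, 0, 0, 0, 0, 0]; [0, 6/5, 2/5, 0, 0, 0, 0]; [0, -2/5, 6/5, 0, 0, 0, 0]; [0, 0, 0, 104/25, 28/25, 0, 0]; [0, 0, 0, -28/25, 104/25, 0, 0]; [0, 0, 0, 0, 0, 702/125, -1986/125]; [0, 0, 0, 0, 0, 1986/125, 702/125]] (rows listed top to bottom)

image of 1: 0
image of cos x: (6/5)cos x - (2/5)sin x
image of sin x: (2/5)cos x + (6/5)sin x
image of cos 2x: (104/25)cos 2x - (28/25)sin 2x
image of sin 2x: (28/25)cos 2x + (104/25)sin 2x
image of cos 3x: (702/125)cos 3x + (1986/125)sin 3x
image of sin 3x: -(1986/125)cos 3x + (702/125)sin 3x
each image's coordinates form column j of the matrix


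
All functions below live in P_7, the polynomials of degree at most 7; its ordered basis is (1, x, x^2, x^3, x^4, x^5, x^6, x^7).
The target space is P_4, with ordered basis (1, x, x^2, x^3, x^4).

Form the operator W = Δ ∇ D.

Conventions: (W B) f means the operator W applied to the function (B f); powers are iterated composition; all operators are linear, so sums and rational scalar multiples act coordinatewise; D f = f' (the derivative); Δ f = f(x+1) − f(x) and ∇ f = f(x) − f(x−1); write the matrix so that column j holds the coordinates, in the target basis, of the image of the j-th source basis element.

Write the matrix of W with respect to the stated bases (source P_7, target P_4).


the matrix is [[0, 0, 0, 6, 0, 10, 0, 14]; [0, 0, 0, 0, 24, 0, 60, 0]; [0, 0, 0, 0, 0, 60, 0, 210]; [0, 0, 0, 0, 0, 0, 120, 0]; [0, 0, 0, 0, 0, 0, 0, 210]] (rows listed top to bottom)

image of 1: 0
image of x: 0
image of x^2: 0
image of x^3: 6
image of x^4: 24x
image of x^5: 60x^2 + 10
image of x^6: 120x^3 + 60x
image of x^7: 210x^4 + 210x^2 + 14
each image's coordinates form column j of the matrix


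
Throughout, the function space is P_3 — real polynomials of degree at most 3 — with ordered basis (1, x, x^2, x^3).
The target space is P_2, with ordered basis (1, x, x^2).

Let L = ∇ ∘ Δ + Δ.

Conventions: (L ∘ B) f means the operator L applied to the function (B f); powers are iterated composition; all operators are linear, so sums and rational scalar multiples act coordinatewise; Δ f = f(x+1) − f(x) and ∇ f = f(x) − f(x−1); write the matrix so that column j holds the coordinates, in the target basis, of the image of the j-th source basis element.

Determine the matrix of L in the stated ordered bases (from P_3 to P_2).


image of 1: 0
image of x: 1
image of x^2: 2x + 3
image of x^3: 3x^2 + 9x + 1
each image's coordinates form column j of the matrix

the matrix is [[0, 1, 3, 1]; [0, 0, 2, 9]; [0, 0, 0, 3]] (rows listed top to bottom)


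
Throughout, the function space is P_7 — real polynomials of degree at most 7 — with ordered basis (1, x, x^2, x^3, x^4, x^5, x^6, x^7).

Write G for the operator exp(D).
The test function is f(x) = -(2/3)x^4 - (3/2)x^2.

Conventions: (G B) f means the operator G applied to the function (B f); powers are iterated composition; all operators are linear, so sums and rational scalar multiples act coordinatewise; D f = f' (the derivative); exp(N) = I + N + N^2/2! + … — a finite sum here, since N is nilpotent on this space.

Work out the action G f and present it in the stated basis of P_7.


order-1 term: -(8/3)x^3 - 3x
order-2 term: -4x^2 - 3/2
order-3 term: -(8/3)x
order-4 term: -2/3
the series for exp(D) f terminates at order 4
exp(D) f = -(2/3)x^4 - (8/3)x^3 - (11/2)x^2 - (17/3)x - 13/6

the result is g(x) = -(2/3)x^4 - (8/3)x^3 - (11/2)x^2 - (17/3)x - 13/6


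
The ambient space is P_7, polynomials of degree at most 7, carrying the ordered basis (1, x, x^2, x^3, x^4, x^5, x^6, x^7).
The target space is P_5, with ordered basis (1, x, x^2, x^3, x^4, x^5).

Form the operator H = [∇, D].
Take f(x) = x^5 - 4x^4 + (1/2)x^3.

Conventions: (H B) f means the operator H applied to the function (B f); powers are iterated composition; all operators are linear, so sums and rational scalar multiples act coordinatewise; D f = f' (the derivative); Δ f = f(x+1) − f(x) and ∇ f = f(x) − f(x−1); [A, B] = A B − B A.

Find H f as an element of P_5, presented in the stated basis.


D f = 5x^4 - 16x^3 + (3/2)x^2
∇ D f = 20x^3 - 78x^2 + 71x - 45/2
∇ f = 5x^4 - 26x^3 + (71/2)x^2 - (45/2)x + 11/2
D ∇ f = 20x^3 - 78x^2 + 71x - 45/2
[∇, D] f = 0

the image equals g(x) = 0


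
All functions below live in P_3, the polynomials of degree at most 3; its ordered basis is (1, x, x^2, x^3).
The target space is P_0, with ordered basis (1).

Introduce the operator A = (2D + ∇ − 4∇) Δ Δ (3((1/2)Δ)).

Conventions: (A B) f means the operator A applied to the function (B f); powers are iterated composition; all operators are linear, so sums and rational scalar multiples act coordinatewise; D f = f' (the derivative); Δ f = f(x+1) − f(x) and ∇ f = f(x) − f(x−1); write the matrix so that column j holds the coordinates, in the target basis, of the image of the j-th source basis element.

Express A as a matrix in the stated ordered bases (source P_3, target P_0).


image of 1: 0
image of x: 0
image of x^2: 0
image of x^3: 0
each image's coordinates form column j of the matrix

the matrix is [[0, 0, 0, 0]] (rows listed top to bottom)


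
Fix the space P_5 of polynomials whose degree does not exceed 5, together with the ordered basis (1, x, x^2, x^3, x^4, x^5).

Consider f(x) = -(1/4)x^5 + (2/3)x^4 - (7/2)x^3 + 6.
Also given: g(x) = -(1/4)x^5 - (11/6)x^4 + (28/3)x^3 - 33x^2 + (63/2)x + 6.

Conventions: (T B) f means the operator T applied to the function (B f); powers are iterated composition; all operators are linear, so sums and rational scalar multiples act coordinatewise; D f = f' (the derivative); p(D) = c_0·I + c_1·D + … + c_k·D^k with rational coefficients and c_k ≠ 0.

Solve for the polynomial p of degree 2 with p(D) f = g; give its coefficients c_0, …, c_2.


D^0 f = -(1/4)x^5 + (2/3)x^4 - (7/2)x^3 + 6
D^1 f = -(5/4)x^4 + (8/3)x^3 - (21/2)x^2
D^2 f = -5x^3 + 8x^2 - 21x
matching coefficients of g against c_0 f + c_1 Df + … from the top degree down determines the c_i
solution: c_0 = 1, c_1 = 2, c_2 = -3/2

p(D) = I + 2·D − (3/2)·D^2, i.e. c_0 = 1, c_1 = 2, c_2 = -3/2


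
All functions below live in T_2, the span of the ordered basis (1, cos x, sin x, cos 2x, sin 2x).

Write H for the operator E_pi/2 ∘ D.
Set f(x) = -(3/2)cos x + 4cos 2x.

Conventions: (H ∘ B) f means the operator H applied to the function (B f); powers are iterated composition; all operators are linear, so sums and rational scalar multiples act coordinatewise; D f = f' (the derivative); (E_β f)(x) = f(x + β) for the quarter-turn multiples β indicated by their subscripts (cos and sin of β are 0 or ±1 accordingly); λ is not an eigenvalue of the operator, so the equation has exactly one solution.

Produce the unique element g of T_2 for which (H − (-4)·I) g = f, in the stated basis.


g(x) = -(1/2)cos x + (4/5)cos 2x - (2/5)sin 2x

write g with unknown coordinates in the stated basis and equate coefficients in (H − (-4)·I) g = f
solving from the highest basis element down gives g = -(1/2)cos x + (4/5)cos 2x - (2/5)sin 2x
check: H g = (1/2)cos x + (4/5)cos 2x + (8/5)sin 2x
so H g − (-4)·g = -(3/2)cos x + 4cos 2x = f ✓


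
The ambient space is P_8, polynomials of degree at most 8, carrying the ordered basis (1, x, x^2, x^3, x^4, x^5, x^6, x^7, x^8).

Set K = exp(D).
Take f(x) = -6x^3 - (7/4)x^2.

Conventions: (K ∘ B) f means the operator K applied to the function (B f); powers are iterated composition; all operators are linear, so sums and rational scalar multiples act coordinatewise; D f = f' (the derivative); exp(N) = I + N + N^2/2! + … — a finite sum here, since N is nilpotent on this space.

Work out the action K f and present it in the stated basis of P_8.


the image equals g(x) = -6x^3 - (79/4)x^2 - (43/2)x - 31/4

order-1 term: -18x^2 - (7/2)x
order-2 term: -18x - 7/4
order-3 term: -6
the series for exp(D) f terminates at order 3
exp(D) f = -6x^3 - (79/4)x^2 - (43/2)x - 31/4


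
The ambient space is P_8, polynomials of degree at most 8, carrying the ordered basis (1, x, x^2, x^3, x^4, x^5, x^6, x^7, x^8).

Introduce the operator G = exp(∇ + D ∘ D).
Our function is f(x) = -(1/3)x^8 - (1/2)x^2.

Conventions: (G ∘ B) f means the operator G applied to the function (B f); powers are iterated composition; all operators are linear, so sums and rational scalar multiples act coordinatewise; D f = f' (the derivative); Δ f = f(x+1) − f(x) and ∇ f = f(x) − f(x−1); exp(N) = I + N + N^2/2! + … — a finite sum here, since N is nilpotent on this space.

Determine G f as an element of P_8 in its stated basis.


order-1 term: -(8/3)x^7 - (28/3)x^6 - (56/3)x^5 + (70/3)x^4 - (56/3)x^3 + (28/3)x^2 - (11/3)x - 1/6
order-2 term: -(28/3)x^6 - 56x^5 - (490/3)x^4 - (280/3)x^3 - (28/3)x^2 + 56x - 145/6
order-3 term: -(56/3)x^5 - 140x^4 - (1400/3)x^3 - 560x^2 - (728/3)x + 70/3
order-4 term: -(70/3)x^4 - (560/3)x^3 - (1820/3)x^2 - (2240/3)x - 287
order-5 term: -(56/3)x^3 - 140x^2 - (1120/3)x - 910/3
order-6 term: -(28/3)x^2 - 56x - 266/3
order-7 term: -(8/3)x - 28/3
order-8 term: -1/3
the series for exp(∇ + D ∘ D) f terminates at order 8
exp(∇ + D ∘ D) f = -(1/3)x^8 - (8/3)x^7 - (56/3)x^6 - (280/3)x^5 - (910/3)x^4 - 784x^3 - (2633/2)x^2 - 1369x - 2069/3

the image equals g(x) = -(1/3)x^8 - (8/3)x^7 - (56/3)x^6 - (280/3)x^5 - (910/3)x^4 - 784x^3 - (2633/2)x^2 - 1369x - 2069/3


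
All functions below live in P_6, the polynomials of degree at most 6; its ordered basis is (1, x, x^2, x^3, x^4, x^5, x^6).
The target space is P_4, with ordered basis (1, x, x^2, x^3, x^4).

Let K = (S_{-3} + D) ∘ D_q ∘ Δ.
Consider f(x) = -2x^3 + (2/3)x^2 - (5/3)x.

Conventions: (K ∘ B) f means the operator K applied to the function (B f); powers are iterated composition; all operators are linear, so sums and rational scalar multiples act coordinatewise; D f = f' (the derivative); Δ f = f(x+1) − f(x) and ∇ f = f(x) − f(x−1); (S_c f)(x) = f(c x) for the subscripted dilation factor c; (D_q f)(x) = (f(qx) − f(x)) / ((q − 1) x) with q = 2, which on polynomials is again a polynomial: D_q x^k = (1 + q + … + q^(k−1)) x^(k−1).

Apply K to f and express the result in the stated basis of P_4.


the image equals g(x) = 54x - 68/3

Δ f = -6x^2 - (14/3)x - 3
D_q Δ f = -18x - 14/3
S_{-3} D_q Δ f = 54x - 14/3
D D_q Δ f = -18
(S_{-3} + D) D_q Δ f = 54x - 68/3


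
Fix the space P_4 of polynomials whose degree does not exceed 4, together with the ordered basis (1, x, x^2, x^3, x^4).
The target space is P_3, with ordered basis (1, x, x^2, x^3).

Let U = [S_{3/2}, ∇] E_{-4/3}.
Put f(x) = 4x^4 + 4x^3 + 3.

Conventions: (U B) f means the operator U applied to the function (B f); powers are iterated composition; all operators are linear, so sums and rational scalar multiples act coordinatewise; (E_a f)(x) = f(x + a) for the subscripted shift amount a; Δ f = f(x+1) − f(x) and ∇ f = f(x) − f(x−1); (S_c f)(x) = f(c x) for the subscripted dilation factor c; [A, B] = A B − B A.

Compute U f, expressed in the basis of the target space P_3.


E_{-4/3} f = 4x^4 - (52/3)x^3 + (80/3)x^2 - (448/27)x + 499/81
∇ E_{-4/3} f = 16x^3 - 76x^2 + (364/3)x - 1744/27
S_{3/2} ∇ E_{-4/3} f = 54x^3 - 171x^2 + 182x - 1744/27
S_{3/2} E_{-4/3} f = (81/4)x^4 - (117/2)x^3 + 60x^2 - (224/9)x + 499/81
∇ S_{3/2} E_{-4/3} f = 81x^3 - 297x^2 + (753/2)x - 5891/36
[S_{3/2}, ∇] E_{-4/3} f = -27x^3 + 126x^2 - (389/2)x + 10697/108

g(x) = -27x^3 + 126x^2 - (389/2)x + 10697/108


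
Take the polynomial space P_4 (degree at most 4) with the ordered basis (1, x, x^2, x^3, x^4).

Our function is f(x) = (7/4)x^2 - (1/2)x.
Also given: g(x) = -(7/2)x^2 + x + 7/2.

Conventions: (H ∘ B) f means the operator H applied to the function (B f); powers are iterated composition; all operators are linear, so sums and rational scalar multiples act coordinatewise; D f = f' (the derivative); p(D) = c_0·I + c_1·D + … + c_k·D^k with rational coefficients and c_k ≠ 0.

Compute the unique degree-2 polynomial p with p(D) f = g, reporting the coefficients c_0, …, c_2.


p(D) = -2·I + D^2, i.e. c_0 = -2, c_1 = 0, c_2 = 1

D^0 f = (7/4)x^2 - (1/2)x
D^1 f = (7/2)x - 1/2
D^2 f = 7/2
matching coefficients of g against c_0 f + c_1 Df + … from the top degree down determines the c_i
solution: c_0 = -2, c_1 = 0, c_2 = 1


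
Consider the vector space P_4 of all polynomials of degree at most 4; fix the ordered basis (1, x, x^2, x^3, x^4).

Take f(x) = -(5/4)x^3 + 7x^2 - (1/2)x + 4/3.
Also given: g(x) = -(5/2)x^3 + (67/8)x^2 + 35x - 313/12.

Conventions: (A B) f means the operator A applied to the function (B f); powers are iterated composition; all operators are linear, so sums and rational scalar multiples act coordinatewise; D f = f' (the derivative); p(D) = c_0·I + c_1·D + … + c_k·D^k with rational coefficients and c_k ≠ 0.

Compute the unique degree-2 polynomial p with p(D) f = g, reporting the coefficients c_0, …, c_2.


D^0 f = -(5/4)x^3 + 7x^2 - (1/2)x + 4/3
D^1 f = -(15/4)x^2 + 14x - 1/2
D^2 f = -(15/2)x + 14
matching coefficients of g against c_0 f + c_1 Df + … from the top degree down determines the c_i
solution: c_0 = 2, c_1 = 3/2, c_2 = -2

p(D) = 2·I + (3/2)·D − 2·D^2, i.e. c_0 = 2, c_1 = 3/2, c_2 = -2


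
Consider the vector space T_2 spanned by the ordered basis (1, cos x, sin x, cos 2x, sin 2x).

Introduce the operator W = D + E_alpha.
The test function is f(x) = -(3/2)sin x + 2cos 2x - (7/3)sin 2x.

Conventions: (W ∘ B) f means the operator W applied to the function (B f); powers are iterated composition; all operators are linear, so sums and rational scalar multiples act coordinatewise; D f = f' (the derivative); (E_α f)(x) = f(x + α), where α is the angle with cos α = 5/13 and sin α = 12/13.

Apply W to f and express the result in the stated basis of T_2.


D f = -(3/2)cos x - (14/3)cos 2x - 4sin 2x
E_alpha f = -(18/13)cos x - (15/26)sin x - (518/169)cos 2x + (113/507)sin 2x
(D + E_alpha) f = -(75/26)cos x - (15/26)sin x - (3920/507)cos 2x - (1915/507)sin 2x

the result is g(x) = -(75/26)cos x - (15/26)sin x - (3920/507)cos 2x - (1915/507)sin 2x


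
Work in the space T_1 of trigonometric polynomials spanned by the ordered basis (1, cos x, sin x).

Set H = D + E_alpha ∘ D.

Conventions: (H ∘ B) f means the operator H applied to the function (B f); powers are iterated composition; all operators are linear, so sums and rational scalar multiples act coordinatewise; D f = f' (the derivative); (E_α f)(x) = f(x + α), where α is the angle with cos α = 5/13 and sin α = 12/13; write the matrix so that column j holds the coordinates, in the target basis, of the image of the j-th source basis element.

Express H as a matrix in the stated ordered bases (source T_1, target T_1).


the matrix is [[0, 0, 0]; [0, -12/13, 18/13]; [0, -18/13, -12/13]] (rows listed top to bottom)

image of 1: 0
image of cos x: -(12/13)cos x - (18/13)sin x
image of sin x: (18/13)cos x - (12/13)sin x
each image's coordinates form column j of the matrix


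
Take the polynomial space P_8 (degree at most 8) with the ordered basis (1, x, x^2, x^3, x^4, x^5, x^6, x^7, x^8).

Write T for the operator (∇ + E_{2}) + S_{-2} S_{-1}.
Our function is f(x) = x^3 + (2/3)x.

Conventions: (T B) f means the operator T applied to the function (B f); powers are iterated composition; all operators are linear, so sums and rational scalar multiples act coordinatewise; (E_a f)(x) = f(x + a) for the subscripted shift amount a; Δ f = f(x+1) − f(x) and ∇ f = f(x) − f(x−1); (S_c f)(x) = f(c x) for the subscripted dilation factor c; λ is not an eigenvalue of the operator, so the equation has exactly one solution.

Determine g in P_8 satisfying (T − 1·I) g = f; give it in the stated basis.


write g with unknown coordinates in the stated basis and equate coefficients in (T − 1·I) g = f
solving from the highest basis element down gives g = (1/8)x^3 - (9/32)x^2 + (59/96)x - 17/8
check: T g = (9/8)x^3 - (9/32)x^2 + (41/32)x - 17/8
so T g − 1·g = x^3 + (2/3)x = f ✓

the result is g(x) = (1/8)x^3 - (9/32)x^2 + (59/96)x - 17/8


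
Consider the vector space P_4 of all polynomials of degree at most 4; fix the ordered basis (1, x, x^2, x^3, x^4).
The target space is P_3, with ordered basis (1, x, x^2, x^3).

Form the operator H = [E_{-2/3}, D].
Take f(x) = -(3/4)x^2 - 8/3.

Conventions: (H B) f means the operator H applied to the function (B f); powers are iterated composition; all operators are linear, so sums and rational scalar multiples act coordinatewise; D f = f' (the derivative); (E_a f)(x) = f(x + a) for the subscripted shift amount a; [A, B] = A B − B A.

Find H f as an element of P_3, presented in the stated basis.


the result is g(x) = 0

D f = -(3/2)x
E_{-2/3} D f = -(3/2)x + 1
E_{-2/3} f = -(3/4)x^2 + x - 3
D E_{-2/3} f = -(3/2)x + 1
[E_{-2/3}, D] f = 0


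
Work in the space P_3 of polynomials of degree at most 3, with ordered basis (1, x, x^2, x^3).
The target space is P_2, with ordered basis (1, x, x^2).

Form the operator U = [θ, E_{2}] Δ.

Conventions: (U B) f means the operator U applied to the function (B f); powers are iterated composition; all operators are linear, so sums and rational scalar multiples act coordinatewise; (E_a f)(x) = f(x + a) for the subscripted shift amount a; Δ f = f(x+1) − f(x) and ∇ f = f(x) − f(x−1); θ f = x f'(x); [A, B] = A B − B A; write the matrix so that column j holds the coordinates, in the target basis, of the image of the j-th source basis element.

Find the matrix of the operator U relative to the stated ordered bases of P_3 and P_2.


image of 1: 0
image of x: 0
image of x^2: -4
image of x^3: -12x - 30
each image's coordinates form column j of the matrix

the matrix is [[0, 0, -4, -30]; [0, 0, 0, -12]; [0, 0, 0, 0]] (rows listed top to bottom)


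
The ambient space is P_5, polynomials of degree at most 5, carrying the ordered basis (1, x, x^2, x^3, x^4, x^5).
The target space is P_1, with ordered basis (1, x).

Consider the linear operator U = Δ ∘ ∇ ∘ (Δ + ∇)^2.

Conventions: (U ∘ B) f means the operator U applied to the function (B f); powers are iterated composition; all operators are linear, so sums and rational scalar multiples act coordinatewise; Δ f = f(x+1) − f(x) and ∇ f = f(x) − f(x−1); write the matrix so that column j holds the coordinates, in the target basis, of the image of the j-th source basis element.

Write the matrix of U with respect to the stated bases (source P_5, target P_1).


image of 1: 0
image of x: 0
image of x^2: 0
image of x^3: 0
image of x^4: 96
image of x^5: 480x
each image's coordinates form column j of the matrix

the matrix is [[0, 0, 0, 0, 96, 0]; [0, 0, 0, 0, 0, 480]] (rows listed top to bottom)


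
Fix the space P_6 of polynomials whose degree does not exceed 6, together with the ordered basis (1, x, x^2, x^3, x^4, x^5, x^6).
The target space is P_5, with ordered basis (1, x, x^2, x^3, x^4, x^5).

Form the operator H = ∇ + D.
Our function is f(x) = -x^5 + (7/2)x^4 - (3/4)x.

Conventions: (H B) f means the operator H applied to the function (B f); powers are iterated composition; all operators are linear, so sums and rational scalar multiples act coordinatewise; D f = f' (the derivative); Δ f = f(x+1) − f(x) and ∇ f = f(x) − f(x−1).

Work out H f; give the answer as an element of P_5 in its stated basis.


∇ f = -5x^4 + 24x^3 - 31x^2 + 19x - 21/4
D f = -5x^4 + 14x^3 - 3/4
(∇ + D) f = -10x^4 + 38x^3 - 31x^2 + 19x - 6

g(x) = -10x^4 + 38x^3 - 31x^2 + 19x - 6


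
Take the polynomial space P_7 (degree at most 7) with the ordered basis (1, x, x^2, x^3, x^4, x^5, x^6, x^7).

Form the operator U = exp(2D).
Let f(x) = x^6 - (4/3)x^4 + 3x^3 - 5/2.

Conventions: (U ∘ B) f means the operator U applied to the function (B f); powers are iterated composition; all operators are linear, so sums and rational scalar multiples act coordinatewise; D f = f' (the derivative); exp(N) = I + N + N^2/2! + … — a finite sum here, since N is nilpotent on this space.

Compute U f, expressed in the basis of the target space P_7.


the result is g(x) = x^6 + 12x^5 + (176/3)x^4 + (457/3)x^3 + 226x^2 + (556/3)x + 385/6

order-1 term: 12x^5 - (32/3)x^3 + 18x^2
order-2 term: 60x^4 - 32x^2 + 36x
order-3 term: 160x^3 - (128/3)x + 24
order-4 term: 240x^2 - 64/3
order-5 term: 192x
order-6 term: 64
the series for exp(2D) f terminates at order 6
exp(2D) f = x^6 + 12x^5 + (176/3)x^4 + (457/3)x^3 + 226x^2 + (556/3)x + 385/6


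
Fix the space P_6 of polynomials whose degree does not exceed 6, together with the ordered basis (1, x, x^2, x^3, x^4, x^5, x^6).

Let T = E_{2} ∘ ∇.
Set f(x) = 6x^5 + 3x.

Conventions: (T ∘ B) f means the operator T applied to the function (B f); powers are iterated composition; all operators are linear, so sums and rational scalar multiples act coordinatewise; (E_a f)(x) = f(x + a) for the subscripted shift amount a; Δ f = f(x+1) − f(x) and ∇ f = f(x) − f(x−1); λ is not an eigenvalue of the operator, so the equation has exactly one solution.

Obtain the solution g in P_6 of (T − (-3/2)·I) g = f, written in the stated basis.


write g with unknown coordinates in the stated basis and equate coefficients in (T − (-3/2)·I) g = f
solving from the highest basis element down gives g = 4x^5 - (40/3)x^4 - (400/9)x^3 + (560/9)x^2 + (6334/27)x - 1844/81
check: T g = 20x^4 + (200/3)x^3 - (280/3)x^2 - (3140/9)x + 922/27
so T g − (-3/2)·g = 6x^5 + 3x = f ✓

g(x) = 4x^5 - (40/3)x^4 - (400/9)x^3 + (560/9)x^2 + (6334/27)x - 1844/81


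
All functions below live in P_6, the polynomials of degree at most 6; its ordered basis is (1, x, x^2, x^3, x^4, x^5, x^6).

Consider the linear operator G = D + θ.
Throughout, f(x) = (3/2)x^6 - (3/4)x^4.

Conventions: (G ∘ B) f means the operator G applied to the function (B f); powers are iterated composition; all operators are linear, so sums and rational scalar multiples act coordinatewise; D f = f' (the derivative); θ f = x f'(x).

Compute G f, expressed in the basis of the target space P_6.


g(x) = 9x^6 + 9x^5 - 3x^4 - 3x^3

D f = 9x^5 - 3x^3
θ f = 9x^6 - 3x^4
(D + θ) f = 9x^6 + 9x^5 - 3x^4 - 3x^3
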